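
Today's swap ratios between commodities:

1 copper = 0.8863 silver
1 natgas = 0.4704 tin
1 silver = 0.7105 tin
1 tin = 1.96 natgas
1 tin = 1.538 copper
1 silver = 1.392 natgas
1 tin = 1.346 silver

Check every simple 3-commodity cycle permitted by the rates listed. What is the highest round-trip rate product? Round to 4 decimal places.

0.9685

tin→copper→silver→tin: 1.538 × 0.8863 × 0.7105 = 0.96850
tin→silver→natgas→tin: 1.346 × 1.392 × 0.4704 = 0.88136
Maximum is tin→copper→silver→tin at 0.9685; no arbitrage — every cycle loses value.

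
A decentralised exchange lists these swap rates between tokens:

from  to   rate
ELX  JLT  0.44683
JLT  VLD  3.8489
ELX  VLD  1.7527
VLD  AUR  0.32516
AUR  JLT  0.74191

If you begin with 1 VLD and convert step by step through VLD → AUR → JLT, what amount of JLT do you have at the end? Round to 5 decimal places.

1 VLD × 0.32516 = 0.32516 AUR
0.32516 AUR × 0.74191 = 0.2412394556 JLT

0.24124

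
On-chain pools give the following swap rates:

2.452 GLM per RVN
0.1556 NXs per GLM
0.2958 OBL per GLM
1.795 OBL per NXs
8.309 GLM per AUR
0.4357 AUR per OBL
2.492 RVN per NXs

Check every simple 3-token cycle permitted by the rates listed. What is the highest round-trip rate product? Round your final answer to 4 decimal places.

AUR→GLM→OBL→AUR: 8.309 × 0.2958 × 0.4357 = 1.07086
RVN→GLM→NXs→RVN: 2.452 × 0.1556 × 2.492 = 0.95078
Maximum is AUR→GLM→OBL→AUR at 1.0709; arbitrage exists.

1.0709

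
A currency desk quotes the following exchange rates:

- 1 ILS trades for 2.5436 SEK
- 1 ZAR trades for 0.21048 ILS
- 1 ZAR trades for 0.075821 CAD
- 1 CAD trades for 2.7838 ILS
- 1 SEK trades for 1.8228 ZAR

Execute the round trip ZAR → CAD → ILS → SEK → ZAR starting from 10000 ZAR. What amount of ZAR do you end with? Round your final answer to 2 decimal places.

10000 ZAR × 0.075821 = 758.21 CAD
758.21 CAD × 2.7838 = 2110.704998 ILS
2110.704998 ILS × 2.5436 = 5368.7892329128 SEK
5368.7892329128 SEK × 1.8228 = 9786.22901375345184 ZAR

9786.23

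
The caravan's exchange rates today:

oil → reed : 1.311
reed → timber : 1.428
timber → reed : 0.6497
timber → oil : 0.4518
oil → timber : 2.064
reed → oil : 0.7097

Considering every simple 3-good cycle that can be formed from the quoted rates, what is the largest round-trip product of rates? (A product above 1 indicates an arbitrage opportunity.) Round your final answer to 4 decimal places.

reed→oil→timber→reed: 0.7097 × 2.064 × 0.6497 = 0.95169
reed→timber→oil→reed: 1.428 × 0.4518 × 1.311 = 0.84582
Maximum is reed→oil→timber→reed at 0.9517; no arbitrage — every cycle loses value.

0.9517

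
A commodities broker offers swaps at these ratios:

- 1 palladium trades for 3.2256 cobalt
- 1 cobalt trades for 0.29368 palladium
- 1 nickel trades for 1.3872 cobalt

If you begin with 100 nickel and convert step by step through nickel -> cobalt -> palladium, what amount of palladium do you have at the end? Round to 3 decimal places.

100 nickel × 1.3872 = 138.72 cobalt
138.72 cobalt × 0.29368 = 40.7392896 palladium

40.739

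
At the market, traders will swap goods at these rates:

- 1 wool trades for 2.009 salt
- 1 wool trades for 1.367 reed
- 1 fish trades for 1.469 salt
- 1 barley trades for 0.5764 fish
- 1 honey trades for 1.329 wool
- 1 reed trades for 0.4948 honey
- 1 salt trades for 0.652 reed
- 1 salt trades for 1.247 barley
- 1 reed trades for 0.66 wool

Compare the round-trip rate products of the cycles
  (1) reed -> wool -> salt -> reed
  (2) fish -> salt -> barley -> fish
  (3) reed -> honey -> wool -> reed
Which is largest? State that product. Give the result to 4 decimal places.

1.0559

(1) 0.66 × 2.009 × 0.652 = 0.86451
(2) 1.469 × 1.247 × 0.5764 = 1.05587
(3) 0.4948 × 1.329 × 1.367 = 0.89892
Highest is cycle (2) at 1.0559 (>1, arbitrage).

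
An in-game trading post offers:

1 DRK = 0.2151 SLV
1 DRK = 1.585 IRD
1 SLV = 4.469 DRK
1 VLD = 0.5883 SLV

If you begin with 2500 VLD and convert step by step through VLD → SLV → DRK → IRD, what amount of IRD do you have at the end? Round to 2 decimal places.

10417.86

2500 VLD × 0.5883 = 1470.75 SLV
1470.75 SLV × 4.469 = 6572.78175 DRK
6572.78175 DRK × 1.585 = 10417.85907375 IRD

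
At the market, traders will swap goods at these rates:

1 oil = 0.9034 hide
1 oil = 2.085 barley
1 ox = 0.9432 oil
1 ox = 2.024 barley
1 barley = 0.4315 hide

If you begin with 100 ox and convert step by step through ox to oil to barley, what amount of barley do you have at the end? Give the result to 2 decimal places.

100 ox × 0.9432 = 94.32 oil
94.32 oil × 2.085 = 196.6572 barley

196.66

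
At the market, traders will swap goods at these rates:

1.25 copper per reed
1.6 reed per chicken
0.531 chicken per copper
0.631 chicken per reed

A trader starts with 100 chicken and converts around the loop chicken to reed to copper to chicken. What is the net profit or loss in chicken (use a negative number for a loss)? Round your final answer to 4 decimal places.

100 chicken × 1.6 = 160 reed
160 reed × 1.25 = 200 copper
200 copper × 0.531 = 106.2 chicken
Net change: 106.2 − 100 = 6.2 chicken

6.2000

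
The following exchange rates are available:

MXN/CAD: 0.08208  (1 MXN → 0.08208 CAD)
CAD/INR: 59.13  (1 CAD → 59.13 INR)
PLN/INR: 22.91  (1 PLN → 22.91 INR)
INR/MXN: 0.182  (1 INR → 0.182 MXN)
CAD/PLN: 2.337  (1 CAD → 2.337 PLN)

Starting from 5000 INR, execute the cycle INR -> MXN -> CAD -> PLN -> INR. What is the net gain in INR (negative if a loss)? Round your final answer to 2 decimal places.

-1000.90

5000 INR × 0.182 = 910 MXN
910 MXN × 0.08208 = 74.6928 CAD
74.6928 CAD × 2.337 = 174.5570736 PLN
174.5570736 PLN × 22.91 = 3999.102556176 INR
Net change: 3999.102556176 − 5000 = -1000.897443824 INR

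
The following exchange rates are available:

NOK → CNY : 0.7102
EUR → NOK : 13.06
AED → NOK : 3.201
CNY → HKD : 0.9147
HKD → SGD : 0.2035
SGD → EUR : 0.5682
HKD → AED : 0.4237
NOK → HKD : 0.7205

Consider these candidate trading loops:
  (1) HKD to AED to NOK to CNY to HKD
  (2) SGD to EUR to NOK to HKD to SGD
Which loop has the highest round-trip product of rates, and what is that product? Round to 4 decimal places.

1.0880

(1) 0.4237 × 3.201 × 0.7102 × 0.9147 = 0.88106
(2) 0.5682 × 13.06 × 0.7205 × 0.2035 = 1.08803
Highest is cycle (2) at 1.0880 (>1, arbitrage).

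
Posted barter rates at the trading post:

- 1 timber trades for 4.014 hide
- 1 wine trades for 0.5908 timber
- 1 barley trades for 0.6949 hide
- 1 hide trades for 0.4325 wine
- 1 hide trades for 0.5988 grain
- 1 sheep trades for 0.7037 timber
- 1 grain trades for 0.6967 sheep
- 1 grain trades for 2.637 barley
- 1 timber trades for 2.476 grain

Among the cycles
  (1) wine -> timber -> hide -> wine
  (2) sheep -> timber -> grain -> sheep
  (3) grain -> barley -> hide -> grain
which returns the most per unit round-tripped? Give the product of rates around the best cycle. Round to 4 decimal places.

1.2139

(1) 0.5908 × 4.014 × 0.4325 = 1.02566
(2) 0.7037 × 2.476 × 0.6967 = 1.21390
(3) 2.637 × 0.6949 × 0.5988 = 1.09727
Highest is cycle (2) at 1.2139 (>1, arbitrage).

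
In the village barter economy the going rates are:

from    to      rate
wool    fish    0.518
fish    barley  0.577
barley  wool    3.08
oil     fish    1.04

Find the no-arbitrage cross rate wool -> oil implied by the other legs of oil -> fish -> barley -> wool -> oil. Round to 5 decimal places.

Known legs of the cycle: 1.04 × 0.577 × 3.08 = 1.8482464
For no arbitrage the full-cycle product must be 1, so the missing rate is 1 / 1.8482464 ≈ 0.5410534.

0.54105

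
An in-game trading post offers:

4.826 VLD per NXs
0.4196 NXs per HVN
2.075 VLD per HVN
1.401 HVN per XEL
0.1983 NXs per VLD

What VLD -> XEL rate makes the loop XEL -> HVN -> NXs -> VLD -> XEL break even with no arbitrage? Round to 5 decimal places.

0.35248

Known legs of the cycle: 1.401 × 0.4196 × 4.826 = 2.8370104296
For no arbitrage the full-cycle product must be 1, so the missing rate is 1 / 2.8370104296 ≈ 0.3524837.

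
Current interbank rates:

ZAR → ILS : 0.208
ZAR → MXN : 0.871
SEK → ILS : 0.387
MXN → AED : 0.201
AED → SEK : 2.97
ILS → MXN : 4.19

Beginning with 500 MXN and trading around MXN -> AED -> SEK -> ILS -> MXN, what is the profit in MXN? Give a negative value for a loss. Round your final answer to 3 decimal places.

-15.998

500 MXN × 0.201 = 100.5 AED
100.5 AED × 2.97 = 298.485 SEK
298.485 SEK × 0.387 = 115.513695 ILS
115.513695 ILS × 4.19 = 484.00238205 MXN
Net change: 484.00238205 − 500 = -15.99761795 MXN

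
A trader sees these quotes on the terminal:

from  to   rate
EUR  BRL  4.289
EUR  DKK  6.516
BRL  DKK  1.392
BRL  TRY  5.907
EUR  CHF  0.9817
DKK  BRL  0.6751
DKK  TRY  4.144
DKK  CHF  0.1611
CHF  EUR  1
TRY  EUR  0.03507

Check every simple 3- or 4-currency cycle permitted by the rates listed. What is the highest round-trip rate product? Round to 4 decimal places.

CHF→EUR→DKK→CHF: 1 × 6.516 × 0.1611 = 1.04973
CHF→EUR→BRL→DKK→CHF: 1 × 4.289 × 1.392 × 0.1611 = 0.96181
TRY→EUR→DKK→TRY: 0.03507 × 6.516 × 4.144 = 0.94697
TRY→EUR→DKK→BRL→TRY: 0.03507 × 6.516 × 0.6751 × 5.907 = 0.91128
TRY→EUR→BRL→TRY: 0.03507 × 4.289 × 5.907 = 0.88850
TRY→EUR→BRL→DKK→TRY: 0.03507 × 4.289 × 1.392 × 4.144 = 0.86766
Maximum is CHF→EUR→DKK→CHF at 1.0497; arbitrage exists.

1.0497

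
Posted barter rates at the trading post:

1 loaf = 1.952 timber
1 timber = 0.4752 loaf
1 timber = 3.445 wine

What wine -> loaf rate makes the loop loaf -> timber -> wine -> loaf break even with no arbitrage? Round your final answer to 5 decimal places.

0.14871

Known legs of the cycle: 1.952 × 3.445 = 6.72464
For no arbitrage the full-cycle product must be 1, so the missing rate is 1 / 6.72464 ≈ 0.1487068.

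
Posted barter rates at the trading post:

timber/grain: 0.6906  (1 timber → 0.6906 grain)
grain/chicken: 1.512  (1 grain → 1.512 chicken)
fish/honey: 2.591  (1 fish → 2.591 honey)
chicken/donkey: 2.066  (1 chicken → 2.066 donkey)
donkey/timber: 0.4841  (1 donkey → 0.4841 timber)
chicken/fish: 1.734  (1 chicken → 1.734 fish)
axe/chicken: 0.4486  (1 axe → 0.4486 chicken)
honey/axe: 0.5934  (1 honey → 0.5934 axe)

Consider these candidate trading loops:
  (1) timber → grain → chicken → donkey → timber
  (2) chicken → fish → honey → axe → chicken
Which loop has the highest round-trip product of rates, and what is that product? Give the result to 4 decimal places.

(1) 0.6906 × 1.512 × 2.066 × 0.4841 = 1.04434
(2) 1.734 × 2.591 × 0.5934 × 0.4486 = 1.19598
Highest is cycle (2) at 1.1960 (>1, arbitrage).

1.1960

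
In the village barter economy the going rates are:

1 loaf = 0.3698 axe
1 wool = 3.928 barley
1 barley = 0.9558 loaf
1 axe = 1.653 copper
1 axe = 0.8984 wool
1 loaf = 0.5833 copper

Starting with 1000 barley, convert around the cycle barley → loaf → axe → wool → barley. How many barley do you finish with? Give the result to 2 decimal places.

1000 barley × 0.9558 = 955.8 loaf
955.8 loaf × 0.3698 = 353.45484 axe
353.45484 axe × 0.8984 = 317.543828256 wool
317.543828256 wool × 3.928 = 1247.312157389568 barley

1247.31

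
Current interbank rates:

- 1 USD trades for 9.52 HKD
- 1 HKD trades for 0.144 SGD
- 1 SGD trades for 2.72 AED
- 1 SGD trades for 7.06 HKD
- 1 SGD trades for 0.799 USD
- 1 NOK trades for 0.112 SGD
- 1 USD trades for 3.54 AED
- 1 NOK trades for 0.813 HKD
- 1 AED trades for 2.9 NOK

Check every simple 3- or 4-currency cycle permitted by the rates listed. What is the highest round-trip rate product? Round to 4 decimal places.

HKD→SGD→USD→HKD: 0.144 × 0.799 × 9.52 = 1.09533
HKD→SGD→AED→NOK→HKD: 0.144 × 2.72 × 2.9 × 0.813 = 0.92346
USD→AED→NOK→SGD→USD: 3.54 × 2.9 × 0.112 × 0.799 = 0.91868
AED→NOK→SGD→AED: 2.9 × 0.112 × 2.72 = 0.88346
Maximum is HKD→SGD→USD→HKD at 1.0953; arbitrage exists.

1.0953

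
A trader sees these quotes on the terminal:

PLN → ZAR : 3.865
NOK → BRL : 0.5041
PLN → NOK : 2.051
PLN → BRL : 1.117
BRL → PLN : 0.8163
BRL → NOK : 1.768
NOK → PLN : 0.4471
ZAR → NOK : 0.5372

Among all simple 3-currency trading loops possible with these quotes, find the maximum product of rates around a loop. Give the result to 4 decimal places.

PLN→ZAR→NOK→PLN: 3.865 × 0.5372 × 0.4471 = 0.92830
BRL→NOK→PLN→BRL: 1.768 × 0.4471 × 1.117 = 0.88296
BRL→PLN→NOK→BRL: 0.8163 × 2.051 × 0.5041 = 0.84398
Maximum is PLN→ZAR→NOK→PLN at 0.9283; no arbitrage — every cycle loses value.

0.9283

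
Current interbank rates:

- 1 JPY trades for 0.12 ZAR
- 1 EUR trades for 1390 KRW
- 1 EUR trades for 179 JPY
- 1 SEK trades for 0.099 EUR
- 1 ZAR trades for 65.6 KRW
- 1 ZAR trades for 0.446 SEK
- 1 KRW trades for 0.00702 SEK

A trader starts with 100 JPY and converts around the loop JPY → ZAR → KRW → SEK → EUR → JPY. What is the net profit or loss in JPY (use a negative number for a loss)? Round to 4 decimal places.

100 JPY × 0.12 = 12 ZAR
12 ZAR × 65.6 = 787.2 KRW
787.2 KRW × 0.00702 = 5.526144 SEK
5.526144 SEK × 0.099 = 0.547088256 EUR
0.547088256 EUR × 179 = 97.928797824 JPY
Net change: 97.928797824 − 100 = -2.071202176 JPY

-2.0712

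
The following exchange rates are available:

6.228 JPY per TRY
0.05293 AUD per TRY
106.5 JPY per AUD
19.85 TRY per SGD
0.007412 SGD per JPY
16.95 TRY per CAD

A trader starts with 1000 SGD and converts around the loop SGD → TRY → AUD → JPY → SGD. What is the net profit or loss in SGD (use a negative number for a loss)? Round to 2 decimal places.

-170.63

1000 SGD × 19.85 = 19850 TRY
19850 TRY × 0.05293 = 1050.6605 AUD
1050.6605 AUD × 106.5 = 111895.34325 JPY
111895.34325 JPY × 0.007412 = 829.368284169 SGD
Net change: 829.368284169 − 1000 = -170.631715831 SGD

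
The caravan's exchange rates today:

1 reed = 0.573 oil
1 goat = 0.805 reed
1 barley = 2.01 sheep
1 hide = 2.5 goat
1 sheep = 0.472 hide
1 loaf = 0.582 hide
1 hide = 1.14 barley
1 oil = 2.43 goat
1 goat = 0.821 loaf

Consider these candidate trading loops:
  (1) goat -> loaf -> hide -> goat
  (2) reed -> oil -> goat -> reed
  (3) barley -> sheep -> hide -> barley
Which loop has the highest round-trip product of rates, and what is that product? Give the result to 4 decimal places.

(1) 0.821 × 0.582 × 2.5 = 1.19456
(2) 0.573 × 2.43 × 0.805 = 1.12087
(3) 2.01 × 0.472 × 1.14 = 1.08154
Highest is cycle (1) at 1.1946 (>1, arbitrage).

1.1946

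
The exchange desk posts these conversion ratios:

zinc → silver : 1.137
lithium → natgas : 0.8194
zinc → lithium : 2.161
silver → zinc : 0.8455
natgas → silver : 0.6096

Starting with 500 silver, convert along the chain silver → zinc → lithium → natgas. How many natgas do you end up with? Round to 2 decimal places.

748.57

500 silver × 0.8455 = 422.75 zinc
422.75 zinc × 2.161 = 913.56275 lithium
913.56275 lithium × 0.8194 = 748.57331735 natgas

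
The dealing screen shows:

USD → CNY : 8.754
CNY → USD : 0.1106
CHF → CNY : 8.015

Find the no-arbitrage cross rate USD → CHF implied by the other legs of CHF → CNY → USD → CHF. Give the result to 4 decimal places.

1.1281

Known legs of the cycle: 8.015 × 0.1106 = 0.886459
For no arbitrage the full-cycle product must be 1, so the missing rate is 1 / 0.886459 ≈ 1.128084.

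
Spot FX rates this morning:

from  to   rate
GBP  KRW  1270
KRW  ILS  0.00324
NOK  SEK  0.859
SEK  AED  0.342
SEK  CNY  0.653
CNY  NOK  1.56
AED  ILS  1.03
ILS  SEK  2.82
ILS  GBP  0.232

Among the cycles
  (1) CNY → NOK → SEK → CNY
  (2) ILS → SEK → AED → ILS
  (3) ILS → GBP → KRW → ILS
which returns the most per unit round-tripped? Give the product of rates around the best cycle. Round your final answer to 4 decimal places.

0.9934

(1) 1.56 × 0.859 × 0.653 = 0.87505
(2) 2.82 × 0.342 × 1.03 = 0.99337
(3) 0.232 × 1270 × 0.00324 = 0.95463
Highest is cycle (2) at 0.9934 (≤1, no arbitrage).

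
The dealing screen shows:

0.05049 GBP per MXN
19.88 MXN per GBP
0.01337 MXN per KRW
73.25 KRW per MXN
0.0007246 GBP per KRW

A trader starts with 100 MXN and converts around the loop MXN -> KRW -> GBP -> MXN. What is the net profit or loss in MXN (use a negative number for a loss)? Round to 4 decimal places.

100 MXN × 73.25 = 7325 KRW
7325 KRW × 0.0007246 = 5.307695 GBP
5.307695 GBP × 19.88 = 105.5169766 MXN
Net change: 105.5169766 − 100 = 5.5169766 MXN

5.5170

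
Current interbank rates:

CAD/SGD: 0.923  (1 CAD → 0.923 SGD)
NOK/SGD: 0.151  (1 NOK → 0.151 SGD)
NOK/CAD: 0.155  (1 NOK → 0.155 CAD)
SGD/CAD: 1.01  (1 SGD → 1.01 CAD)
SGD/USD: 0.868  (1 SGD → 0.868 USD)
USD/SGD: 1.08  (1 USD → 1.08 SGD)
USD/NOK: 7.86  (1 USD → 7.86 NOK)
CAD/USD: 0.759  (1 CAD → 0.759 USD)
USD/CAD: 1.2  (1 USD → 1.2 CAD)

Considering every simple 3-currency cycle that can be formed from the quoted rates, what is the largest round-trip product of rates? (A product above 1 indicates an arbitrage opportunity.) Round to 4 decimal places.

SGD→USD→NOK→SGD: 0.868 × 7.86 × 0.151 = 1.03019
CAD→SGD→USD→CAD: 0.923 × 0.868 × 1.2 = 0.96140
CAD→USD→NOK→CAD: 0.759 × 7.86 × 0.155 = 0.92469
CAD→USD→SGD→CAD: 0.759 × 1.08 × 1.01 = 0.82792
Maximum is SGD→USD→NOK→SGD at 1.0302; arbitrage exists.

1.0302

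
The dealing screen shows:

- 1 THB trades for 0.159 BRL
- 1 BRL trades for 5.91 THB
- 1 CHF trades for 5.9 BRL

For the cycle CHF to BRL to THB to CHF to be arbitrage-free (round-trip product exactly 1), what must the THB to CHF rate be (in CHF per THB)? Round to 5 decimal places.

0.02868

Known legs of the cycle: 5.9 × 5.91 = 34.869
For no arbitrage the full-cycle product must be 1, so the missing rate is 1 / 34.869 ≈ 0.0286788.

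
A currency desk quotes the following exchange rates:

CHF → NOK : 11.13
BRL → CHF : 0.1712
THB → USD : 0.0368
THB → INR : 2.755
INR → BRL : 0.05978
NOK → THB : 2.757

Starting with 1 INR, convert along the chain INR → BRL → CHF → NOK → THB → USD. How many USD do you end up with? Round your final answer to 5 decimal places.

1 INR × 0.05978 = 0.05978 BRL
0.05978 BRL × 0.1712 = 0.010234336 CHF
0.010234336 CHF × 11.13 = 0.11390815968 NOK
0.11390815968 NOK × 2.757 = 0.31404479623776 THB
0.31404479623776 THB × 0.0368 = 0.011556848501549568 USD

0.01156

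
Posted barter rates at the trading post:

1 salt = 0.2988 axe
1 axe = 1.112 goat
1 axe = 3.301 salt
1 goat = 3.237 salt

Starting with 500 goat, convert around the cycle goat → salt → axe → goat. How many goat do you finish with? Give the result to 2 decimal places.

537.77

500 goat × 3.237 = 1618.5 salt
1618.5 salt × 0.2988 = 483.6078 axe
483.6078 axe × 1.112 = 537.7718736 goat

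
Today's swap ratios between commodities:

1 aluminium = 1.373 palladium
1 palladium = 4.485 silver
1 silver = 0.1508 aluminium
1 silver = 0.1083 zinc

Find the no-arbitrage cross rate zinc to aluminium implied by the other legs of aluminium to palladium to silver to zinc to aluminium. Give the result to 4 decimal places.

Known legs of the cycle: 1.373 × 4.485 × 0.1083 = 0.6669011115
For no arbitrage the full-cycle product must be 1, so the missing rate is 1 / 0.6669011115 ≈ 1.499473.

1.4995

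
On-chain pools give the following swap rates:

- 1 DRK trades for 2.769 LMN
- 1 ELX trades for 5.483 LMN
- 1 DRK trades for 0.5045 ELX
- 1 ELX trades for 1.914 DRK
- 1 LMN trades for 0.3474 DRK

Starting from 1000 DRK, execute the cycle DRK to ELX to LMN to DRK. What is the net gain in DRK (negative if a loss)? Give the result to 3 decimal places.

-39.031

1000 DRK × 0.5045 = 504.5 ELX
504.5 ELX × 5.483 = 2766.1735 LMN
2766.1735 LMN × 0.3474 = 960.9686739 DRK
Net change: 960.9686739 − 1000 = -39.0313261 DRK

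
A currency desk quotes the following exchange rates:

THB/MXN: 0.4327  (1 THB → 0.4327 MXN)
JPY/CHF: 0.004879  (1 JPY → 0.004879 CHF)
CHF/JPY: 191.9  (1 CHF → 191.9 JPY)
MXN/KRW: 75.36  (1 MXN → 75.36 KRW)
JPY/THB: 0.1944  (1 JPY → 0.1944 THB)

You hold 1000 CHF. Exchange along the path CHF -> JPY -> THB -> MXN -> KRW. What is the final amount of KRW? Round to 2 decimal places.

1216463.33

1000 CHF × 191.9 = 191900 JPY
191900 JPY × 0.1944 = 37305.36 THB
37305.36 THB × 0.4327 = 16142.029272 MXN
16142.029272 MXN × 75.36 = 1216463.32593792 KRW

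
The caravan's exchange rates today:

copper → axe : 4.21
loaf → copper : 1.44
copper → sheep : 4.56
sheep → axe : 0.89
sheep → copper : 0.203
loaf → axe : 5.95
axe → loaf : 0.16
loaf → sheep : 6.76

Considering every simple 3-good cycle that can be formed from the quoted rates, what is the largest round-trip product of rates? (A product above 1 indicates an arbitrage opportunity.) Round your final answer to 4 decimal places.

loaf→copper→axe→loaf: 1.44 × 4.21 × 0.16 = 0.96998
loaf→sheep→axe→loaf: 6.76 × 0.89 × 0.16 = 0.96262
Maximum is loaf→copper→axe→loaf at 0.9700; no arbitrage — every cycle loses value.

0.9700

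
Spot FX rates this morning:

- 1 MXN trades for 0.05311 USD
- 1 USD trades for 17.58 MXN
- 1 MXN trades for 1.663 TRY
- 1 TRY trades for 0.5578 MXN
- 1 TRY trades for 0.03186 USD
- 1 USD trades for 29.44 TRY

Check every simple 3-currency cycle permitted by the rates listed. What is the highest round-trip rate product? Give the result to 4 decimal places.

USD→MXN→TRY→USD: 17.58 × 1.663 × 0.03186 = 0.93144
USD→TRY→MXN→USD: 29.44 × 0.5578 × 0.05311 = 0.87215
Maximum is USD→MXN→TRY→USD at 0.9314; no arbitrage — every cycle loses value.

0.9314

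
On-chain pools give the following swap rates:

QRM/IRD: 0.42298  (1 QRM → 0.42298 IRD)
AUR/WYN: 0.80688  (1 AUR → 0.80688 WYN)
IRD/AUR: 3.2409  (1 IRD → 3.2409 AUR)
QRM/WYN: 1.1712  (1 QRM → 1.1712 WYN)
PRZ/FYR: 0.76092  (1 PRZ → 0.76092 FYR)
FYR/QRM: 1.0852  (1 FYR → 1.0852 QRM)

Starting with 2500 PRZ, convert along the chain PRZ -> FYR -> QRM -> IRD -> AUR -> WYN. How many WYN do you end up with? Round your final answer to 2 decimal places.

2283.41

2500 PRZ × 0.76092 = 1902.3 FYR
1902.3 FYR × 1.0852 = 2064.37596 QRM
2064.37596 QRM × 0.42298 = 873.1897435608 IRD
873.1897435608 IRD × 3.2409 = 2829.92063990619672 AUR
2829.92063990619672 AUR × 0.80688 = 2283.4063659275120094336 WYN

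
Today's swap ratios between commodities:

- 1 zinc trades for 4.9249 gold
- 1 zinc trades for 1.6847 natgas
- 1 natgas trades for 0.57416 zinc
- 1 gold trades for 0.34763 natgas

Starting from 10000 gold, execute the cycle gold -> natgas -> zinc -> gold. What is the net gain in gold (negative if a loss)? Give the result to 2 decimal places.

-170.13

10000 gold × 0.34763 = 3476.3 natgas
3476.3 natgas × 0.57416 = 1995.952408 zinc
1995.952408 zinc × 4.9249 = 9829.8660141592 gold
Net change: 9829.8660141592 − 10000 = -170.1339858408 gold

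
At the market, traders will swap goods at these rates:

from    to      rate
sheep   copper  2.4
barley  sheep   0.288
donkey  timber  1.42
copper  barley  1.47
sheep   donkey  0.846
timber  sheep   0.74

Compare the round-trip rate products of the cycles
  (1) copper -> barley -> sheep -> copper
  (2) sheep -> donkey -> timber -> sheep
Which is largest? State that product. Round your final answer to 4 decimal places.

1.0161

(1) 1.47 × 0.288 × 2.4 = 1.01606
(2) 0.846 × 1.42 × 0.74 = 0.88898
Highest is cycle (1) at 1.0161 (>1, arbitrage).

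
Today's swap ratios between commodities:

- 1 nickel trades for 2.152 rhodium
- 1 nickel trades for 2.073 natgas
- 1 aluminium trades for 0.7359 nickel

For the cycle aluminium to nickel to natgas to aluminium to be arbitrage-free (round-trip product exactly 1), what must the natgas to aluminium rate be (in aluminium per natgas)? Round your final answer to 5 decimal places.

Known legs of the cycle: 0.7359 × 2.073 = 1.5255207
For no arbitrage the full-cycle product must be 1, so the missing rate is 1 / 1.5255207 ≈ 0.6555139.

0.65551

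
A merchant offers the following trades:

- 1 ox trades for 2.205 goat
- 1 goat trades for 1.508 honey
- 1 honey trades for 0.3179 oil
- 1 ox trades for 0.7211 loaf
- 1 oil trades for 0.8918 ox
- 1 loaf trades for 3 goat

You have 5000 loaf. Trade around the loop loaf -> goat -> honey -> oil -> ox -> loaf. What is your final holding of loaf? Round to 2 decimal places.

4624.30

5000 loaf × 3 = 15000 goat
15000 goat × 1.508 = 22620 honey
22620 honey × 0.3179 = 7190.898 oil
7190.898 oil × 0.8918 = 6412.8428364 ox
6412.8428364 ox × 0.7211 = 4624.30096932804 loaf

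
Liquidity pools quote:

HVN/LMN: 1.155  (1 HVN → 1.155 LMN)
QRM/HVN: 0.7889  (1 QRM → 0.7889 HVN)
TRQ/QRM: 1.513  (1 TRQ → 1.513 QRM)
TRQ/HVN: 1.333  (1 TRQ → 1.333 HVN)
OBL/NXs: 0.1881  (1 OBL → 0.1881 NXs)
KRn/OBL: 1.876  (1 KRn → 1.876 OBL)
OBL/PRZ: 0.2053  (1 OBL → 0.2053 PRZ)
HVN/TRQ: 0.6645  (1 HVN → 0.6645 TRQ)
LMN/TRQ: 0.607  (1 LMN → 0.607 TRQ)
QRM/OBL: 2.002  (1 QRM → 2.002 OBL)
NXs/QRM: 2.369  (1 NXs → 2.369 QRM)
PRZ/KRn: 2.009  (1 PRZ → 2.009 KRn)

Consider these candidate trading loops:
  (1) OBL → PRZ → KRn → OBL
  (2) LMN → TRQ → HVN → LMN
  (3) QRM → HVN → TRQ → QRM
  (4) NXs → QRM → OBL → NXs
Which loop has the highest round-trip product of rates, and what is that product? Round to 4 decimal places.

(1) 0.2053 × 2.009 × 1.876 = 0.77375
(2) 0.607 × 1.333 × 1.155 = 0.93455
(3) 0.7889 × 0.6645 × 1.513 = 0.79315
(4) 2.369 × 2.002 × 0.1881 = 0.89211
Highest is cycle (2) at 0.9345 (≤1, no arbitrage).

0.9345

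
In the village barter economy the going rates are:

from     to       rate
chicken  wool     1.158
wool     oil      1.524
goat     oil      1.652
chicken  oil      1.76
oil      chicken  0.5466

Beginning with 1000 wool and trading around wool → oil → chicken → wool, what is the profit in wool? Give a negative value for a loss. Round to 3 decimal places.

1000 wool × 1.524 = 1524 oil
1524 oil × 0.5466 = 833.0184 chicken
833.0184 chicken × 1.158 = 964.6353072 wool
Net change: 964.6353072 − 1000 = -35.3646928 wool

-35.365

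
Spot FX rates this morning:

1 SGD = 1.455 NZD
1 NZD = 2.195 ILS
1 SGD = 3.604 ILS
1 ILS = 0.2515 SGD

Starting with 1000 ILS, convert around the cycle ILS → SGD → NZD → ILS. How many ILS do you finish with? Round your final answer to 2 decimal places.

803.22

1000 ILS × 0.2515 = 251.5 SGD
251.5 SGD × 1.455 = 365.9325 NZD
365.9325 NZD × 2.195 = 803.2218375 ILS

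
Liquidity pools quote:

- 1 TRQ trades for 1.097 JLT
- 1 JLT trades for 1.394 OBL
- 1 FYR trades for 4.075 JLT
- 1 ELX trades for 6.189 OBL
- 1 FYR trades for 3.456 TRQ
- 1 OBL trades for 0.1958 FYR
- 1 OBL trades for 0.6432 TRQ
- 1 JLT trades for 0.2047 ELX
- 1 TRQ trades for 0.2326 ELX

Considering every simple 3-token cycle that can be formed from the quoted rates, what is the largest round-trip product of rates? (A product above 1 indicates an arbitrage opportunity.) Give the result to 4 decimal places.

1.1123

FYR→JLT→OBL→FYR: 4.075 × 1.394 × 0.1958 = 1.11225
JLT→OBL→TRQ→JLT: 1.394 × 0.6432 × 1.097 = 0.98359
ELX→OBL→TRQ→ELX: 6.189 × 0.6432 × 0.2326 = 0.92593
Maximum is FYR→JLT→OBL→FYR at 1.1123; arbitrage exists.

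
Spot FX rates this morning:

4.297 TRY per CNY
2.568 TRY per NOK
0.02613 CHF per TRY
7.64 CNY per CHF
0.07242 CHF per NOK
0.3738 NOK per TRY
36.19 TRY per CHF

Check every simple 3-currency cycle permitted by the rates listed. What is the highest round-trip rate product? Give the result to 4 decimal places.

0.9797

NOK→CHF→TRY→NOK: 0.07242 × 36.19 × 0.3738 = 0.97968
CNY→TRY→CHF→CNY: 4.297 × 0.02613 × 7.64 = 0.85782
Maximum is NOK→CHF→TRY→NOK at 0.9797; no arbitrage — every cycle loses value.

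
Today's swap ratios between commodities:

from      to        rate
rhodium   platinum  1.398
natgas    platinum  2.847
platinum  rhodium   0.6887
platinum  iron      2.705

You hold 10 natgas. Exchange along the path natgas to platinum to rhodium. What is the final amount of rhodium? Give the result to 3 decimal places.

10 natgas × 2.847 = 28.47 platinum
28.47 platinum × 0.6887 = 19.607289 rhodium

19.607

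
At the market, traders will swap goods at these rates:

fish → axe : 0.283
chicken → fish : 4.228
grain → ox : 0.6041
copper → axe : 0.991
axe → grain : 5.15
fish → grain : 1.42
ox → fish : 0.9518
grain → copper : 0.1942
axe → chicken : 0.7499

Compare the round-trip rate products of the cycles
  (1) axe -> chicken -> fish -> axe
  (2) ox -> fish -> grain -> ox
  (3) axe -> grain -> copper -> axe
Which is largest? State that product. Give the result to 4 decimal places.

(1) 0.7499 × 4.228 × 0.283 = 0.89727
(2) 0.9518 × 1.42 × 0.6041 = 0.81647
(3) 5.15 × 0.1942 × 0.991 = 0.99113
Highest is cycle (3) at 0.9911 (≤1, no arbitrage).

0.9911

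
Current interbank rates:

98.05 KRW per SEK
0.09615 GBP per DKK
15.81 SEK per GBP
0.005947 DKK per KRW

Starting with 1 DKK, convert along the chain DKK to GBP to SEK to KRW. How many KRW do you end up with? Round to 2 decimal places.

1 DKK × 0.09615 = 0.09615 GBP
0.09615 GBP × 15.81 = 1.5201315 SEK
1.5201315 SEK × 98.05 = 149.048893575 KRW

149.05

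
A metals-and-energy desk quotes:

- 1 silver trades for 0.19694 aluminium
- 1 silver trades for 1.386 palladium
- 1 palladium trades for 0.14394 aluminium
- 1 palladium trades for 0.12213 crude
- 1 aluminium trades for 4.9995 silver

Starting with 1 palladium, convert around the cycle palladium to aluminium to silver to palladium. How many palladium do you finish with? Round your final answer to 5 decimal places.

1 palladium × 0.14394 = 0.14394 aluminium
0.14394 aluminium × 4.9995 = 0.71962803 silver
0.71962803 silver × 1.386 = 0.99740444958 palladium

0.99740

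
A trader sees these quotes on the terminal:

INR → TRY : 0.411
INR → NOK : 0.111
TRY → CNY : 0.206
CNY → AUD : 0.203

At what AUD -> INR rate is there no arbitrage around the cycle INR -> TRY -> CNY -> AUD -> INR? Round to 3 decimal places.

58.183

Known legs of the cycle: 0.411 × 0.206 × 0.203 = 0.017187198
For no arbitrage the full-cycle product must be 1, so the missing rate is 1 / 0.017187198 ≈ 58.18284.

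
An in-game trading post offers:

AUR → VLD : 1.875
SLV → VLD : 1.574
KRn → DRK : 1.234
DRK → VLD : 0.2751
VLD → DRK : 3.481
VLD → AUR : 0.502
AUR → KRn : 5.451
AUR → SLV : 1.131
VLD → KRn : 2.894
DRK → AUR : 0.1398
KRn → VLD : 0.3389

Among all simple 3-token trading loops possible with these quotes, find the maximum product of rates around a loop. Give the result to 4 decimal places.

0.9824

DRK→VLD→KRn→DRK: 0.2751 × 2.894 × 1.234 = 0.98244
AUR→KRn→DRK→AUR: 5.451 × 1.234 × 0.1398 = 0.94037
AUR→KRn→VLD→AUR: 5.451 × 0.3389 × 0.502 = 0.92737
AUR→VLD→DRK→AUR: 1.875 × 3.481 × 0.1398 = 0.91246
SLV→VLD→AUR→SLV: 1.574 × 0.502 × 1.131 = 0.89366
Maximum is DRK→VLD→KRn→DRK at 0.9824; no arbitrage — every cycle loses value.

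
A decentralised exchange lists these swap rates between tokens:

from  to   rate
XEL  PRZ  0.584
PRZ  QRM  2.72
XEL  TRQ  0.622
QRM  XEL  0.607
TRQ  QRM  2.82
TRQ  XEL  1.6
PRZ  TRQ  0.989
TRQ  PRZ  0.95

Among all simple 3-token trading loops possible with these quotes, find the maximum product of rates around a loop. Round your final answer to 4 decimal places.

QRM→XEL→TRQ→QRM: 0.607 × 0.622 × 2.82 = 1.06470
QRM→XEL→PRZ→QRM: 0.607 × 0.584 × 2.72 = 0.96421
TRQ→XEL→PRZ→TRQ: 1.6 × 0.584 × 0.989 = 0.92412
Maximum is QRM→XEL→TRQ→QRM at 1.0647; arbitrage exists.

1.0647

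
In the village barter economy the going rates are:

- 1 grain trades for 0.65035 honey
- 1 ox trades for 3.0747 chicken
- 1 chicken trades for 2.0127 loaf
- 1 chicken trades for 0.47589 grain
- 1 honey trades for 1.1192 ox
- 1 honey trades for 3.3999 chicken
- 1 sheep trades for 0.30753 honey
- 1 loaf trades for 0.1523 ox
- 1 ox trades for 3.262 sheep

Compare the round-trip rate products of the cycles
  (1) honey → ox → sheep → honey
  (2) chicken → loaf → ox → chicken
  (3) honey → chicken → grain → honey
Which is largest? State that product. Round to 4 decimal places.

(1) 1.1192 × 3.262 × 0.30753 = 1.12274
(2) 2.0127 × 0.1523 × 3.0747 = 0.94250
(3) 3.3999 × 0.47589 × 0.65035 = 1.05225
Highest is cycle (1) at 1.1227 (>1, arbitrage).

1.1227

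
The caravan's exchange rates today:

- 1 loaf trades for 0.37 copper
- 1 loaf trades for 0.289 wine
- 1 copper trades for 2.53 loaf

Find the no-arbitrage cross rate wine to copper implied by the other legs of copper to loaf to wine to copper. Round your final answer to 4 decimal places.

Known legs of the cycle: 2.53 × 0.289 = 0.73117
For no arbitrage the full-cycle product must be 1, so the missing rate is 1 / 0.73117 ≈ 1.367671.

1.3677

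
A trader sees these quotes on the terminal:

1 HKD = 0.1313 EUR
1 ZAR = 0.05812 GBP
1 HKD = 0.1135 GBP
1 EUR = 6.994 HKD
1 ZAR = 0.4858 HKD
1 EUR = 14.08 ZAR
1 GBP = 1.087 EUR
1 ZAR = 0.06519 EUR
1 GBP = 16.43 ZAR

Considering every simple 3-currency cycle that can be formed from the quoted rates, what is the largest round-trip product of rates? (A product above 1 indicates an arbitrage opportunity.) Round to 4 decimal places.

GBP→ZAR→HKD→GBP: 16.43 × 0.4858 × 0.1135 = 0.90592
EUR→ZAR→HKD→EUR: 14.08 × 0.4858 × 0.1313 = 0.89810
GBP→EUR→ZAR→GBP: 1.087 × 14.08 × 0.05812 = 0.88952
GBP→EUR→HKD→GBP: 1.087 × 6.994 × 0.1135 = 0.86288
Maximum is GBP→ZAR→HKD→GBP at 0.9059; no arbitrage — every cycle loses value.

0.9059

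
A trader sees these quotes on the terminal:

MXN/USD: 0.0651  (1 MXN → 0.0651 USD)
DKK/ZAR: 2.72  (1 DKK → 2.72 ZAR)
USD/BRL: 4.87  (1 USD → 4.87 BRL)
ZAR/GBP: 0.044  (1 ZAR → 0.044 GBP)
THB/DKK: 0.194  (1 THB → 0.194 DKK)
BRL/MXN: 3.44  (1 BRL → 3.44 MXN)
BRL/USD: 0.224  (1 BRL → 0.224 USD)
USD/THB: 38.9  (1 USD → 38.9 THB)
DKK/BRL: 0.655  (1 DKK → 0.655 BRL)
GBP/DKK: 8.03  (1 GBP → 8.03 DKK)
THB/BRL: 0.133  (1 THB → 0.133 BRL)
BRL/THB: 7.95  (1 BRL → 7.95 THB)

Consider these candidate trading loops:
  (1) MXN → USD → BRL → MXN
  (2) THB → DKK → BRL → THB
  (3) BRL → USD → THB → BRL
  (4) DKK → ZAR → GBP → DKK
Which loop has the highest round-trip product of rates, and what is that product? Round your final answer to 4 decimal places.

(1) 0.0651 × 4.87 × 3.44 = 1.09061
(2) 0.194 × 0.655 × 7.95 = 1.01021
(3) 0.224 × 38.9 × 0.133 = 1.15891
(4) 2.72 × 0.044 × 8.03 = 0.96103
Highest is cycle (3) at 1.1589 (>1, arbitrage).

1.1589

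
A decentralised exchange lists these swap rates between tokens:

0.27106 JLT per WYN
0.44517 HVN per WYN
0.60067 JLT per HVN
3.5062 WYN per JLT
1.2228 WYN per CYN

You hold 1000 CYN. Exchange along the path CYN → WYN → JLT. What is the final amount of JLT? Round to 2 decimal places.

331.45

1000 CYN × 1.2228 = 1222.8 WYN
1222.8 WYN × 0.27106 = 331.452168 JLT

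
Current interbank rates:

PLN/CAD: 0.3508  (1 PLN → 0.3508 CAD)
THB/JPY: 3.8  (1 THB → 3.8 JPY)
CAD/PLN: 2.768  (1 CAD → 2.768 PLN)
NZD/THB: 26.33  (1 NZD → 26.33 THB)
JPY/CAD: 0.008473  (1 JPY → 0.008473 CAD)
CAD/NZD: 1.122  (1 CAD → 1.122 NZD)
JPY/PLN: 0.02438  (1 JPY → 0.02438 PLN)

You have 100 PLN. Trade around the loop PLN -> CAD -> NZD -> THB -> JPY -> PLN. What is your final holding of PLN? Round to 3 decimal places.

100 PLN × 0.3508 = 35.08 CAD
35.08 CAD × 1.122 = 39.35976 NZD
39.35976 NZD × 26.33 = 1036.3424808 THB
1036.3424808 THB × 3.8 = 3938.10142704 JPY
3938.10142704 JPY × 0.02438 = 96.0109127912352 PLN

96.011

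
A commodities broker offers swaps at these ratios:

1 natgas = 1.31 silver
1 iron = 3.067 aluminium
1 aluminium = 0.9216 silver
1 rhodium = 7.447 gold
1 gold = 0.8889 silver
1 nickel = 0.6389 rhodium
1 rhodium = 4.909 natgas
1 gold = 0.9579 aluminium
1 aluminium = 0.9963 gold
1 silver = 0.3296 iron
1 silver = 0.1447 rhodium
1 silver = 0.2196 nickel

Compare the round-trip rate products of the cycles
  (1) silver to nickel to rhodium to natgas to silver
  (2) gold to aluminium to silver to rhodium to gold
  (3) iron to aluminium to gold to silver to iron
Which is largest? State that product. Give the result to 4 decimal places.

(1) 0.2196 × 0.6389 × 4.909 × 1.31 = 0.90226
(2) 0.9579 × 0.9216 × 0.1447 × 7.447 = 0.95129
(3) 3.067 × 0.9963 × 0.8889 × 0.3296 = 0.89525
Highest is cycle (2) at 0.9513 (≤1, no arbitrage).

0.9513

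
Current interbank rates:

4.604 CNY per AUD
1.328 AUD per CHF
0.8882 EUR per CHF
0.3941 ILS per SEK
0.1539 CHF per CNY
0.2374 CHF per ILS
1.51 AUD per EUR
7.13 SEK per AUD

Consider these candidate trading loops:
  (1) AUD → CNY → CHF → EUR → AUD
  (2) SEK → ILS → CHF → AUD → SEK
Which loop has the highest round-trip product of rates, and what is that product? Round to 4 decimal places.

(1) 4.604 × 0.1539 × 0.8882 × 1.51 = 0.95030
(2) 0.3941 × 0.2374 × 1.328 × 7.13 = 0.88588
Highest is cycle (1) at 0.9503 (≤1, no arbitrage).

0.9503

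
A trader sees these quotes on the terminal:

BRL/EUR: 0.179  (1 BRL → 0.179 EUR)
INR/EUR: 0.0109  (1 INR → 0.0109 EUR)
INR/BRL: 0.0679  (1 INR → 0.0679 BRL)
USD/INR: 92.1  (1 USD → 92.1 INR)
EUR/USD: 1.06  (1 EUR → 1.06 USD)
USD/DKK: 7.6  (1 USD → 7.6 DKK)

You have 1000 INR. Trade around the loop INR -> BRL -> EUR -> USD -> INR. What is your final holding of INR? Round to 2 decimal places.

1186.56

1000 INR × 0.0679 = 67.9 BRL
67.9 BRL × 0.179 = 12.1541 EUR
12.1541 EUR × 1.06 = 12.883346 USD
12.883346 USD × 92.1 = 1186.5561666 INR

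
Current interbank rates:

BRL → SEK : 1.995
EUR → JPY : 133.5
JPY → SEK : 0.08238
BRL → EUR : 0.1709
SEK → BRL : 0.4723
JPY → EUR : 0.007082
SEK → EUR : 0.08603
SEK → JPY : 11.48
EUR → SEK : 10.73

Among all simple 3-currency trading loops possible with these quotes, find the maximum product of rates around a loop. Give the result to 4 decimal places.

0.9461

EUR→JPY→SEK→EUR: 133.5 × 0.08238 × 0.08603 = 0.94613
EUR→SEK→JPY→EUR: 10.73 × 11.48 × 0.007082 = 0.87236
EUR→SEK→BRL→EUR: 10.73 × 0.4723 × 0.1709 = 0.86608
Maximum is EUR→JPY→SEK→EUR at 0.9461; no arbitrage — every cycle loses value.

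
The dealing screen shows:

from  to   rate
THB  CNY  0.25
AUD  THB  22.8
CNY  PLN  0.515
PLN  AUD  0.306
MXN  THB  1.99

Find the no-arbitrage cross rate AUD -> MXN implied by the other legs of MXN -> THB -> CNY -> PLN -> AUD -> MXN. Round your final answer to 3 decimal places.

12.755

Known legs of the cycle: 1.99 × 0.25 × 0.515 × 0.306 = 0.078401025
For no arbitrage the full-cycle product must be 1, so the missing rate is 1 / 0.078401025 ≈ 12.75494.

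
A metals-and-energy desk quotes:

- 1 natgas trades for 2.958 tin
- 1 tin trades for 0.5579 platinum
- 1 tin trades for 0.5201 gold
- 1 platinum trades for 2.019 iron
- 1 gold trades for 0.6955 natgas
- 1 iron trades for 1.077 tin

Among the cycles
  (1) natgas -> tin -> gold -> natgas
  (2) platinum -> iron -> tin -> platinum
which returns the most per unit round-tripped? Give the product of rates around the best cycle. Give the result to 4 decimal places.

(1) 2.958 × 0.5201 × 0.6955 = 1.07000
(2) 2.019 × 1.077 × 0.5579 = 1.21313
Highest is cycle (2) at 1.2131 (>1, arbitrage).

1.2131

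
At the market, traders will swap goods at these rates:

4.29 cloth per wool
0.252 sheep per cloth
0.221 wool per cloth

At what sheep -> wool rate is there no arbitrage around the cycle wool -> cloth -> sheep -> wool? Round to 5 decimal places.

0.92500

Known legs of the cycle: 4.29 × 0.252 = 1.08108
For no arbitrage the full-cycle product must be 1, so the missing rate is 1 / 1.08108 ≈ 0.9250009.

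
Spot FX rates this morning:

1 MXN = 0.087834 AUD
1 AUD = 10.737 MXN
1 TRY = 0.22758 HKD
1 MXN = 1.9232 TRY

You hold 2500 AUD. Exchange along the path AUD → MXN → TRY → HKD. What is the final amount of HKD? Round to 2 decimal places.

2500 AUD × 10.737 = 26842.5 MXN
26842.5 MXN × 1.9232 = 51623.496 TRY
51623.496 TRY × 0.22758 = 11748.47521968 HKD

11748.48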